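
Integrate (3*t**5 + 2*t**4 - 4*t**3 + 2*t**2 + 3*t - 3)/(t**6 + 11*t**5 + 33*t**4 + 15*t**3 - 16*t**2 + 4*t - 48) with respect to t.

log(t - 1)/70 + 11*log(t + 2)/40 - 2287*log(t + 4)/340 + 19821*log(t + 6)/2072 - 811*log(t**2 + 1)/12580 + 167*atan(t)/6290 + C

Factor the denominator: (t - 1)*(t + 2)*(t + 4)*(t + 6)*(t**2 + 1).
Partial-fraction decomposition: -(811*t - 167)/(6290*(t**2 + 1)) + 19821/(2072*(t + 6)) - 2287/(340*(t + 4)) + 11/(40*(t + 2)) + 1/(70*(t - 1)).
Integrate each term; A/(t−a) gives A·log|t−a|; the (Bt+D)/(t²+p²) term gives a log and an atan.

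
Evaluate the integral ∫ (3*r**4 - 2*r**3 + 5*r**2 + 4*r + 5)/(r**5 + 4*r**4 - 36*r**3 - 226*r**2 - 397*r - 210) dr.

Factor the denominator: (r - 7)*(r + 1)*(r + 2)*(r + 3)*(r + 5).
Partial-fraction decomposition: 745/(96*(r + 5)) - 67/(8*(r + 3)) + 3/(r + 2) - 11/(64*(r + 1)) + 151/(192*(r - 7)).
Integrate each term: A/(r−a) contributes A·log|r−a|.

151*log(r - 7)/192 - 11*log(r + 1)/64 + 3*log(r + 2) - 67*log(r + 3)/8 + 745*log(r + 5)/96 + C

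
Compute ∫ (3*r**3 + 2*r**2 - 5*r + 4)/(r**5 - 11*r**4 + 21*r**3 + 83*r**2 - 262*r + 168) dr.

274*log(r - 7)/225 - 104*log(r - 4)/63 + 13*log(r - 2)/25 - log(r - 1)/18 - 11*log(r + 3)/350 + C

Factor the denominator: (r - 7)*(r - 4)*(r - 2)*(r - 1)*(r + 3).
Partial-fraction decomposition: -11/(350*(r + 3)) - 1/(18*(r - 1)) + 13/(25*(r - 2)) - 104/(63*(r - 4)) + 274/(225*(r - 7)).
Integrate each term: A/(r−a) contributes A·log|r−a|.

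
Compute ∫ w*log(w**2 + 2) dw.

Let u = w**2 + 2, so du = (2*w) dw.
The integral becomes (1/2)·∫ log(u) du; integrate by parts with u′=log(u), dv′=du.

w**2*log(w**2 + 2)/2 - w**2/2 + log(w**2 + 2) + C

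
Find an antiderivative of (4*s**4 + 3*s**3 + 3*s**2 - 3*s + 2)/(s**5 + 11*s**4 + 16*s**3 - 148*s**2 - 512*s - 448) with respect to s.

19*log(s - 4)/48 + 139*log(s + 2)/60 - 149*log(s + 4)/16 + 53*log(s + 7)/5 + 1/(s + 2) + C

Factor the denominator: (s - 4)*(s + 2)**2*(s + 4)*(s + 7).
Partial-fraction decomposition: 53/(5*(s + 7)) - 149/(16*(s + 4)) + 139/(60*(s + 2)) - 1/(s + 2)**2 + 19/(48*(s - 4)).
Integrate each term; A/(s−a) gives A·log|s−a|; A/(s−a)² gives −A/(s−a).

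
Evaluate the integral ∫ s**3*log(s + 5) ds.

s**4*log(s + 5)/4 - s**4/16 + 5*s**3/12 - 25*s**2/8 + 125*s/4 - 625*log(s + 5)/4 + C

Use integration by parts with u = log(s + 5), dv = s**3 ds.
Then du = 1/(s + 5) ds and v = s**4/4.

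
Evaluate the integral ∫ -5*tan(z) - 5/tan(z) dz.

-5*log(tan(z)) + C

Let u = tan(z), so du = (tan(z)**2 + 1) dz.
Rewriting, the integral becomes -5·∫ 1/u du = -5·log(u).
Substituting back, u = tan(z).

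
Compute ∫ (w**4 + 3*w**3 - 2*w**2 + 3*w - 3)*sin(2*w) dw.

Use integration by parts with u = w**4 + 3*w**3 - 2*w**2 + 3*w - 3, dv = sin(2*w) dw, so v = -cos(2*w)/2.
Apply parts 4 times (tabular method): alternate signs, differentiate u down to 0, integrate dv up.

-w**4*cos(2*w)/2 + w**3*sin(2*w) - 3*w**3*cos(2*w)/2 + 9*w**2*sin(2*w)/4 + 5*w**2*cos(2*w)/2 - 5*w*sin(2*w)/2 + 3*w*cos(2*w)/4 - 3*sin(2*w)/8 + cos(2*w)/4 + C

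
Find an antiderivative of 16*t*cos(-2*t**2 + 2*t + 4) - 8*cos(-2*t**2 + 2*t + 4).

-4*sin(-2*t**2 + 2*t + 4) + C

Let u = 2*t**2 - 2*t - 4, so du = (4*t - 2) dt.
Rewriting, the integral becomes 4·∫ cos(u) du = 4·sin(u).
Substituting back, u = 2*t**2 - 2*t - 4.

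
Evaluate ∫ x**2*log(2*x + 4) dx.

x**3*log(2*x + 4)/3 - x**3/9 + x**2/3 - 4*x/3 + 8*log(x + 2)/3 + C

Use integration by parts with u = log(2*x + 4), dv = x**2 dx.
Then du = 2/(2*x + 4) dx and v = x**3/3.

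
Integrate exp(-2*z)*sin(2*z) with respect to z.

-exp(-2*z)*sin(2*z)/4 - exp(-2*z)*cos(2*z)/4 + C

Let I denote the integral. Integrate by parts with u = sin(2*z), dv = exp(-2*z) dz, so v = -exp(-2*z)/2: I = -exp(-2*z)*sin(2*z)/2 + ∫ exp(-2*z)*cos(2*z) dz.
Apply parts again with u = cos(2*z), dv = exp(-2*z) dz: ∫ exp(-2*z)*cos(2*z) dz = -exp(-2*z)*cos(2*z)/2 − I. Substituting back brings back I: I = -exp(-2*z)*sin(2*z)/2 - exp(-2*z)*cos(2*z)/2 − I.
Solving for I: (1 + 1)·I equals the remaining terms, so I = (1/2)·(-exp(-2*z)*sin(2*z)/2 - exp(-2*z)*cos(2*z)/2).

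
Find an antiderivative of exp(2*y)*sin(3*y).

2*exp(2*y)*sin(3*y)/13 - 3*exp(2*y)*cos(3*y)/13 + C

Let I denote the integral. Integrate by parts with u = sin(3*y), dv = exp(2*y) dy, so v = exp(2*y)/2: I = exp(2*y)*sin(3*y)/2 − (3/2)·∫ exp(2*y)*cos(3*y) dy.
Apply parts again with u = cos(3*y), dv = exp(2*y) dy: ∫ exp(2*y)*cos(3*y) dy = exp(2*y)*cos(3*y)/2 + (3/2)·I. Substituting back brings back I: I = exp(2*y)*sin(3*y)/2 - 3*exp(2*y)*cos(3*y)/4 − (9/4)·I.
Solving for I: (1 + 9/4)·I equals the remaining terms, so I = (4/13)·(exp(2*y)*sin(3*y)/2 - 3*exp(2*y)*cos(3*y)/4).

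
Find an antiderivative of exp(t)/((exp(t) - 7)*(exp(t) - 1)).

Let u = e^t, du = e^t dt.
The integral becomes ∫ du/((u-7)(u-1)); decompose into partial fractions.

log(exp(t) - 7)/6 - log(exp(t) - 1)/6 + C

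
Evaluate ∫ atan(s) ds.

Use integration by parts with u = arctan(s), dv = ds.
Then du = 1/(s**2 + 1) ds.

s*atan(s) - log(s**2 + 1)/2 + C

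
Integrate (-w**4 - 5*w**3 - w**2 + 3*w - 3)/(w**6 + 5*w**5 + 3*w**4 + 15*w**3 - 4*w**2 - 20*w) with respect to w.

Factor the denominator: w*(w - 1)*(w + 1)*(w + 5)*(w**2 + 4).
Partial-fraction decomposition: (17*w - 520)/(580*(w**2 + 4)) + 43/(3480*(w + 5)) - 3/(40*(w + 1)) - 7/(60*(w - 1)) + 3/(20*w).
Integrate each term; A/(w−a) gives A·log|w−a|; the (Bw+D)/(w²+p²) term gives a log and an atan.

3*log(w)/20 - 7*log(w - 1)/60 - 3*log(w + 1)/40 + 43*log(w + 5)/3480 + 17*log(w**2 + 4)/1160 - 13*atan(w/2)/29 + C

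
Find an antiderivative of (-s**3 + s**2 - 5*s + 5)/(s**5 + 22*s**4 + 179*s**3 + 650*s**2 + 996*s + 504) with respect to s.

2*log(s + 1)/25 - 27*log(s + 2)/80 - 5657*log(s + 6)/400 + 72*log(s + 7)/5 - 287/(20*s + 120) + C

Factor the denominator: (s + 1)*(s + 2)*(s + 6)**2*(s + 7).
Partial-fraction decomposition: 72/(5*(s + 7)) - 5657/(400*(s + 6)) + 287/(20*(s + 6)**2) - 27/(80*(s + 2)) + 2/(25*(s + 1)).
Integrate each term; A/(s−a) gives A·log|s−a|; A/(s−a)² gives −A/(s−a).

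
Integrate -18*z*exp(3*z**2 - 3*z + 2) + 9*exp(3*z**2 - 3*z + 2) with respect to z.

Let u = 3*z**2 - 3*z + 2, so du = (6*z - 3) dz.
Rewriting, the integral becomes -3·∫ e^u du = -3·e^u.
Substituting back, u = 3*z**2 - 3*z + 2.

-3*exp(3*z**2 - 3*z + 2) + C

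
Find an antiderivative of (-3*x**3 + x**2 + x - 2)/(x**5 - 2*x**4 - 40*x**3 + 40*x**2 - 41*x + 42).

-log(x - 7)/4 + log(x - 1)/28 + 52*log(x + 6)/259 + log(x**2 + 1)/148 - 3*atan(x)/37 + C

Factor the denominator: (x - 7)*(x - 1)*(x + 6)*(x**2 + 1).
Partial-fraction decomposition: (x - 6)/(74*(x**2 + 1)) + 52/(259*(x + 6)) + 1/(28*(x - 1)) - 1/(4*(x - 7)).
Integrate each term; A/(x−a) gives A·log|x−a|; the (Bx+D)/(x²+p²) term gives a log and an atan.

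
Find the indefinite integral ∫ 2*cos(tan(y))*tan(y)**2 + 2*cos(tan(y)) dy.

Let u = tan(y), so du = (tan(y)**2 + 1) dy.
Rewriting, the integral becomes 2·∫ cos(u) du = 2·sin(u).
Substituting back, u = tan(y).

2*sin(tan(y)) + C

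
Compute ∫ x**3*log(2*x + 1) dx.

x**4*log(2*x + 1)/4 - x**4/16 + x**3/24 - x**2/32 + x/32 - log(2*x + 1)/64 + C

Use integration by parts with u = log(2*x + 1), dv = x**3 dx.
Then du = 2/(2*x + 1) dx and v = x**4/4.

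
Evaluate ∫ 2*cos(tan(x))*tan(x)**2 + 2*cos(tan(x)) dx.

Let u = tan(x), so du = (tan(x)**2 + 1) dx.
Rewriting, the integral becomes 2·∫ cos(u) du = 2·sin(u).
Substituting back, u = tan(x).

2*sin(tan(x)) + C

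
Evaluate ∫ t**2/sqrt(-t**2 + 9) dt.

-t*sqrt(-t**2 + 9)/2 + 9*asin(t/3)/2 + C

Substitute t = 3·sin(θ), so dt = 3·cos(θ) dθ and the radical becomes sqrt(-t**2 + 9) = 3·cos(θ) by the Pythagorean identity.
Integrate the resulting trig expression in θ, then back-substitute θ = asin(t/3), sin(θ) = t/3, cos(θ) = sqrt(-t**2 + 9)/3 (absorbing any constant into C).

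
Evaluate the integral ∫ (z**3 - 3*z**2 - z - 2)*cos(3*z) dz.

z**3*sin(3*z)/3 - z**2*sin(3*z) + z**2*cos(3*z)/3 - 5*z*sin(3*z)/9 - 2*z*cos(3*z)/3 - 4*sin(3*z)/9 - 5*cos(3*z)/27 + C

Use integration by parts with u = z**3 - 3*z**2 - z - 2, dv = cos(3*z) dz, so v = sin(3*z)/3.
Apply parts 3 times (tabular method): alternate signs, differentiate u down to 0, integrate dv up.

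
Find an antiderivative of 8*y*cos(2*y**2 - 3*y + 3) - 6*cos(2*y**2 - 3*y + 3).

Let u = 2*y**2 - 3*y + 3, so du = (4*y - 3) dy.
Rewriting, the integral becomes 2·∫ cos(u) du = 2·sin(u).
Substituting back, u = 2*y**2 - 3*y + 3.

2*sin(2*y**2 - 3*y + 3) + C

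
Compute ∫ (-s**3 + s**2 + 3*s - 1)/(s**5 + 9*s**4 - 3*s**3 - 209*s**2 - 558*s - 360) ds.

Factor the denominator: (s - 5)*(s + 1)*(s + 3)*(s + 4)*(s + 6).
Partial-fraction decomposition: 233/(330*(s + 6)) - 67/(54*(s + 4)) + 13/(24*(s + 3)) + 1/(90*(s + 1)) - 43/(2376*(s - 5)).
Integrate each term: A/(s−a) contributes A·log|s−a|.

-43*log(s - 5)/2376 + log(s + 1)/90 + 13*log(s + 3)/24 - 67*log(s + 4)/54 + 233*log(s + 6)/330 + C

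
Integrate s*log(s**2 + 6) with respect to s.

s**2*log(s**2 + 6)/2 - s**2/2 + 3*log(s**2 + 6) + C

Let u = s**2 + 6, so du = (2*s) ds.
The integral becomes (1/2)·∫ log(u) du; integrate by parts with u′=log(u), dv′=du.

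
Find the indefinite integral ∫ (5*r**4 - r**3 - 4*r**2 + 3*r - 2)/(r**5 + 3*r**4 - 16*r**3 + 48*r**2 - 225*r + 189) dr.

349*log(r - 3)/360 - log(r - 1)/160 + 12129*log(r + 7)/4640 + 7427*log(r**2 + 9)/10440 - 1051*atan(r/3)/5220 + C

Factor the denominator: (r - 3)*(r - 1)*(r + 7)*(r**2 + 9).
Partial-fraction decomposition: (7427*r - 3153)/(5220*(r**2 + 9)) + 12129/(4640*(r + 7)) - 1/(160*(r - 1)) + 349/(360*(r - 3)).
Integrate each term; A/(r−a) gives A·log|r−a|; the (Br+D)/(r²+p²) term gives a log and an atan.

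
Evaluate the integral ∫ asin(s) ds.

Use integration by parts with u = arcsin(s), dv = ds.
Then du = 1/sqrt(-s**2 + 1) ds.

s*asin(s) + sqrt(-s**2 + 1) + C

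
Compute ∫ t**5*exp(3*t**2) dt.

(9*t**4 - 6*t**2 + 2)*exp(3*t**2)/54 + C

Let u = t², du = 2t dt; rewrite as (1/2)∫ u^2·exp(3u) du.
Now integrate by parts 2 times.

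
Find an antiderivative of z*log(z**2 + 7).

z**2*log(z**2 + 7)/2 - z**2/2 + 7*log(z**2 + 7)/2 + C

Let u = z**2 + 7, so du = (2*z) dz.
The integral becomes (1/2)·∫ log(u) du; integrate by parts with u′=log(u), dv′=du.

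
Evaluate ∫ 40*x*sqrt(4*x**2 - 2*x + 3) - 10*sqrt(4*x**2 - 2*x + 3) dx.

Let u = 4*x**2 - 2*x + 3, so du = (8*x - 2) dx.
Rewriting, the integral becomes 5·∫ √u du = 5·(2/3)u^(3/2).
Substituting back, u = 4*x**2 - 2*x + 3.

10*(4*x**2 - 2*x + 3)**(3/2)/3 + C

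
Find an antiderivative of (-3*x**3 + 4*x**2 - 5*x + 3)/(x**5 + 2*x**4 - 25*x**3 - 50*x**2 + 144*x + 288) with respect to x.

Factor the denominator: (x - 4)*(x - 3)*(x + 2)*(x + 3)*(x + 4).
Partial-fraction decomposition: 279/(112*(x + 4)) - 45/(14*(x + 3)) + 53/(60*(x + 2)) + 19/(70*(x - 3)) - 145/(336*(x - 4)).
Integrate each term: A/(x−a) contributes A·log|x−a|.

-145*log(x - 4)/336 + 19*log(x - 3)/70 + 53*log(x + 2)/60 - 45*log(x + 3)/14 + 279*log(x + 4)/112 + C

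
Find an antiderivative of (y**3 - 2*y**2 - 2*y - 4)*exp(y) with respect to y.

(y**3 - 5*y**2 + 8*y - 12)*exp(y) + C

Use integration by parts with u = y**3 - 2*y**2 - 2*y - 4, dv = exp(y) dy, so v = exp(y).
Apply parts 3 times (tabular method): alternate signs, differentiate u down to 0, integrate dv up.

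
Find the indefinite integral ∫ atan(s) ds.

s*atan(s) - log(s**2 + 1)/2 + C

Use integration by parts with u = arctan(s), dv = ds.
Then du = 1/(s**2 + 1) ds.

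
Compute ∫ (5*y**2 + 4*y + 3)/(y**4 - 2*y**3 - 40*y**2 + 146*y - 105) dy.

37*log(y - 5)/24 - 3*log(y - 3)/2 + 3*log(y - 1)/16 - 11*log(y + 7)/48 + C

Factor the denominator: (y - 5)*(y - 3)*(y - 1)*(y + 7).
Partial-fraction decomposition: -11/(48*(y + 7)) + 3/(16*(y - 1)) - 3/(2*(y - 3)) + 37/(24*(y - 5)).
Integrate each term: A/(y−a) contributes A·log|y−a|.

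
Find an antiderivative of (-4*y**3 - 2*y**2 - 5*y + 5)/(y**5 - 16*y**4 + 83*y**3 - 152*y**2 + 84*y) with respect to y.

5*log(y)/84 - 50*log(y - 7)/7 + 961*log(y - 6)/120 - 9*log(y - 2)/8 + log(y - 1)/5 + C

Factor the denominator: y*(y - 7)*(y - 6)*(y - 2)*(y - 1).
Partial-fraction decomposition: 1/(5*(y - 1)) - 9/(8*(y - 2)) + 961/(120*(y - 6)) - 50/(7*(y - 7)) + 5/(84*y).
Integrate each term: A/(y−a) contributes A·log|y−a|.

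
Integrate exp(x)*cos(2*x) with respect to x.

Let I denote the integral. Integrate by parts with u = cos(2*x), dv = exp(x) dx, so v = exp(x): I = exp(x)*cos(2*x) + 2·∫ exp(x)*sin(2*x) dx.
Apply parts again with u = sin(2*x), dv = exp(x) dx: ∫ exp(x)*sin(2*x) dx = exp(x)*sin(2*x) − 2·I. Substituting back brings back I: I = 2*exp(x)*sin(2*x) + exp(x)*cos(2*x) − 4·I.
Solving for I: (1 + 4)·I equals the remaining terms, so I = (1/5)·(2*exp(x)*sin(2*x) + exp(x)*cos(2*x)).

2*exp(x)*sin(2*x)/5 + exp(x)*cos(2*x)/5 + C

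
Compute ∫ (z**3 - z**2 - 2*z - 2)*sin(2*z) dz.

-z**3*cos(2*z)/2 + 3*z**2*sin(2*z)/4 + z**2*cos(2*z)/2 - z*sin(2*z)/2 + 7*z*cos(2*z)/4 - 7*sin(2*z)/8 + 3*cos(2*z)/4 + C

Use integration by parts with u = z**3 - z**2 - 2*z - 2, dv = sin(2*z) dz, so v = -cos(2*z)/2.
Apply parts 3 times (tabular method): alternate signs, differentiate u down to 0, integrate dv up.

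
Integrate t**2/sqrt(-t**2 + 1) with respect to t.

-t*sqrt(-t**2 + 1)/2 + asin(t)/2 + C

Substitute t = sin(θ), so dt = cos(θ) dθ and the radical becomes sqrt(-t**2 + 1) = cos(θ) by the Pythagorean identity.
Integrate the resulting trig expression in θ, then back-substitute θ = asin(t), sin(θ) = t, cos(θ) = sqrt(-t**2 + 1) (absorbing any constant into C).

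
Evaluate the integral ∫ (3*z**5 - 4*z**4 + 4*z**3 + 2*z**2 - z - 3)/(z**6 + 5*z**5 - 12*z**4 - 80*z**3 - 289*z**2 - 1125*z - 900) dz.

7417*log(z - 5)/18360 + 11*log(z + 1)/720 - 4319*log(z + 4)/675 + 12323*log(z + 5)/1360 - 139*log(z**2 + 9)/3400 - 733*atan(z/3)/1700 + C

Factor the denominator: (z - 5)*(z + 1)*(z + 4)*(z + 5)*(z**2 + 9).
Partial-fraction decomposition: -(139*z + 2199)/(1700*(z**2 + 9)) + 12323/(1360*(z + 5)) - 4319/(675*(z + 4)) + 11/(720*(z + 1)) + 7417/(18360*(z - 5)).
Integrate each term; A/(z−a) gives A·log|z−a|; the (Bz+D)/(z²+p²) term gives a log and an atan.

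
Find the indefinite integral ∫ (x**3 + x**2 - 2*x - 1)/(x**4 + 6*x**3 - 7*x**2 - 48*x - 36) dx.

Factor the denominator: (x - 3)*(x + 1)*(x + 2)*(x + 6).
Partial-fraction decomposition: 169/(180*(x + 6)) - 1/(20*(x + 2)) - 1/(20*(x + 1)) + 29/(180*(x - 3)).
Integrate each term: A/(x−a) contributes A·log|x−a|.

29*log(x - 3)/180 + 169*log(x + 6)/180 - log(x**2 + 3*x + 2)/20 + C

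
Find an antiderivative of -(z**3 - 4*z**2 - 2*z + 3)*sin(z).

Use integration by parts with u = z**3 - 4*z**2 - 2*z + 3, dv = -sin(z) dz, so v = cos(z).
Apply parts 3 times (tabular method): alternate signs, differentiate u down to 0, integrate dv up.

z**3*cos(z) - 3*z**2*sin(z) - 4*z**2*cos(z) + 8*z*sin(z) - 8*z*cos(z) + 8*sin(z) + 11*cos(z) + C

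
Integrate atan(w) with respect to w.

w*atan(w) - log(w**2 + 1)/2 + C

Use integration by parts with u = arctan(w), dv = dw.
Then du = 1/(w**2 + 1) dw.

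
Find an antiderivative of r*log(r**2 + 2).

Let u = r**2 + 2, so du = (2*r) dr.
The integral becomes (1/2)·∫ log(u) du; integrate by parts with u′=log(u), dv′=du.

r**2*log(r**2 + 2)/2 - r**2/2 + log(r**2 + 2) + C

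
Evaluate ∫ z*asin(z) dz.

Use integration by parts with u = arcsin(z), dv = z dz.
Then du = 1/sqrt(-z**2 + 1) dz.

z**2*asin(z)/2 + z*sqrt(-z**2 + 1)/4 - asin(z)/4 + C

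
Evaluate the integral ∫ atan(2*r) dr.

Use integration by parts with u = arctan(2*r), dv = dr.
Then du = 2/(4*r**2 + 1) dr.

r*atan(2*r) - log(4*r**2 + 1)/4 + C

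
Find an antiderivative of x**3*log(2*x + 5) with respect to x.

x**4*log(2*x + 5)/4 - x**4/16 + 5*x**3/24 - 25*x**2/32 + 125*x/32 - 625*log(2*x + 5)/64 + C

Use integration by parts with u = log(2*x + 5), dv = x**3 dx.
Then du = 2/(2*x + 5) dx and v = x**4/4.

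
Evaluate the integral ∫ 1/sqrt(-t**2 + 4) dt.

asin(t/2) + C

Substitute t = 2·sin(θ), so dt = 2·cos(θ) dθ and the radical becomes sqrt(-t**2 + 4) = 2·cos(θ) by the Pythagorean identity.
Integrate the resulting trig expression in θ, then back-substitute θ = asin(t/2), sin(θ) = t/2, cos(θ) = sqrt(-t**2 + 4)/2 (absorbing any constant into C).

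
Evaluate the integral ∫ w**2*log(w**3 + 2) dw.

w**3*log(w**3 + 2)/3 - w**3/3 + 2*log(w**3 + 2)/3 + C

Let u = w**3 + 2, so du = (3*w**2) dw.
The integral becomes (1/3)·∫ log(u) du; integrate by parts with u′=log(u), dv′=du.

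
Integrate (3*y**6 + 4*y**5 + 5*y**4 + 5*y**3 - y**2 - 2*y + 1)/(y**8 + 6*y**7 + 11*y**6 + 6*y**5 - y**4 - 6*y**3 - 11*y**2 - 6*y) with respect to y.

-log(y)/6 + 5*log(y - 1)/32 - log(y + 1)/4 + 7*log(y + 2)/2 - 1483*log(y + 3)/480 - 3*log(y**2 + 1)/40 + atan(y)/5 - 1/(8*y + 8) + C

Factor the denominator: y*(y - 1)*(y + 1)**2*(y + 2)*(y + 3)*(y**2 + 1).
Partial-fraction decomposition: -(3*y - 4)/(20*(y**2 + 1)) - 1483/(480*(y + 3)) + 7/(2*(y + 2)) - 1/(4*(y + 1)) + 1/(8*(y + 1)**2) + 5/(32*(y - 1)) - 1/(6*y).
Integrate each term; A/(y−a) gives A·log|y−a|; the (By+D)/(y²+p²) term gives a log and an atan.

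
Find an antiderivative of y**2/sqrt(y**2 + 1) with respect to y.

Substitute y = tan(θ), so dy = sec(θ)^2 dθ and the radical becomes sqrt(y**2 + 1) = sec(θ) by the Pythagorean identity.
Integrate the resulting trig expression in θ, then back-substitute tan(θ) = y, sec(θ) = sqrt(y**2 + 1) (absorbing any constant into C).

y*sqrt(y**2 + 1)/2 - log(y + sqrt(y**2 + 1))/2 + C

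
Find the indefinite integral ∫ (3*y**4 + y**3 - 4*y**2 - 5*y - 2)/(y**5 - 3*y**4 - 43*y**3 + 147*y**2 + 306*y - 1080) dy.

1873*log(y - 5)/176 - 373*log(y - 4)/35 + 217*log(y - 3)/108 - 193*log(y + 3)/1008 + 1778*log(y + 6)/1485 + C

Factor the denominator: (y - 5)*(y - 4)*(y - 3)*(y + 3)*(y + 6).
Partial-fraction decomposition: 1778/(1485*(y + 6)) - 193/(1008*(y + 3)) + 217/(108*(y - 3)) - 373/(35*(y - 4)) + 1873/(176*(y - 5)).
Integrate each term: A/(y−a) contributes A·log|y−a|.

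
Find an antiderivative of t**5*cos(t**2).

t**4*sin(t**2)/2 + t**2*cos(t**2) - sin(t**2) + C

Let u = t², du = 2t dt; rewrite as (1/2)∫ u^2·cos(1u) du.
Now integrate by parts 2 times.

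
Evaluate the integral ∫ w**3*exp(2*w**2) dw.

Let u = w², du = 2w dw; rewrite as (1/2)∫ u^1·exp(2u) du.
Now integrate by parts 1 time.

(2*w**2 - 1)*exp(2*w**2)/8 + C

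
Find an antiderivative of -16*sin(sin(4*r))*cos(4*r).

4*cos(sin(4*r)) + C

Let u = sin(4*r), so du = (4*cos(4*r)) dr.
Rewriting, the integral becomes -4·∫ sin(u) du = -4·-cos(u).
Substituting back, u = sin(4*r).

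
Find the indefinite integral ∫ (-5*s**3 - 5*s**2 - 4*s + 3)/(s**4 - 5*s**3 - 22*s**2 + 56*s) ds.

3*log(s)/56 - 397*log(s - 7)/77 + 13*log(s - 2)/12 - 259*log(s + 4)/264 + C

Factor the denominator: s*(s - 7)*(s - 2)*(s + 4).
Partial-fraction decomposition: -259/(264*(s + 4)) + 13/(12*(s - 2)) - 397/(77*(s - 7)) + 3/(56*s).
Integrate each term: A/(s−a) contributes A·log|s−a|.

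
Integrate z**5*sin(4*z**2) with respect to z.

Let u = z², du = 2z dz; rewrite as (1/2)∫ u^2·sin(4u) du.
Now integrate by parts 2 times.

-z**4*cos(4*z**2)/8 + z**2*sin(4*z**2)/16 + cos(4*z**2)/64 + C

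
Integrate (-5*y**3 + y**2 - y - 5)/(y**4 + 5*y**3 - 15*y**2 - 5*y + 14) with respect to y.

Factor the denominator: (y - 2)*(y - 1)*(y + 1)*(y + 7).
Partial-fraction decomposition: -883/(216*(y + 7)) + 1/(18*(y + 1)) + 5/(8*(y - 1)) - 43/(27*(y - 2)).
Integrate each term: A/(y−a) contributes A·log|y−a|.

-43*log(y - 2)/27 + 5*log(y - 1)/8 + log(y + 1)/18 - 883*log(y + 7)/216 + C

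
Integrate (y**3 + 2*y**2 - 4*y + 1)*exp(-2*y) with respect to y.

(-4*y**3 - 14*y**2 + 2*y - 3)*exp(-2*y)/8 + C

Use integration by parts with u = y**3 + 2*y**2 - 4*y + 1, dv = exp(-2*y) dy, so v = -exp(-2*y)/2.
Apply parts 3 times (tabular method): alternate signs, differentiate u down to 0, integrate dv up.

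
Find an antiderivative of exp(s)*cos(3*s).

3*exp(s)*sin(3*s)/10 + exp(s)*cos(3*s)/10 + C

Let I denote the integral. Integrate by parts with u = cos(3*s), dv = exp(s) ds, so v = exp(s): I = exp(s)*cos(3*s) + 3·∫ exp(s)*sin(3*s) ds.
Apply parts again with u = sin(3*s), dv = exp(s) ds: ∫ exp(s)*sin(3*s) ds = exp(s)*sin(3*s) − 3·I. Substituting back brings back I: I = 3*exp(s)*sin(3*s) + exp(s)*cos(3*s) − 9·I.
Solving for I: (1 + 9)·I equals the remaining terms, so I = (1/10)·(3*exp(s)*sin(3*s) + exp(s)*cos(3*s)).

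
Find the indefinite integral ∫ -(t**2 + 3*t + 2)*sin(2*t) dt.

t**2*cos(2*t)/2 - t*sin(2*t)/2 + 3*t*cos(2*t)/2 - 3*sin(2*t)/4 + 3*cos(2*t)/4 + C

Use integration by parts with u = t**2 + 3*t + 2, dv = -sin(2*t) dt, so v = cos(2*t)/2.
Apply parts 2 times (tabular method): alternate signs, differentiate u down to 0, integrate dv up.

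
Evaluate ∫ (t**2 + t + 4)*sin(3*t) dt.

-t**2*cos(3*t)/3 + 2*t*sin(3*t)/9 - t*cos(3*t)/3 + sin(3*t)/9 - 34*cos(3*t)/27 + C

Use integration by parts with u = t**2 + t + 4, dv = sin(3*t) dt, so v = -cos(3*t)/3.
Apply parts 2 times (tabular method): alternate signs, differentiate u down to 0, integrate dv up.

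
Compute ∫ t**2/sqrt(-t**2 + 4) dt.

-t*sqrt(-t**2 + 4)/2 + 2*asin(t/2) + C

Substitute t = 2·sin(θ), so dt = 2·cos(θ) dθ and the radical becomes sqrt(-t**2 + 4) = 2·cos(θ) by the Pythagorean identity.
Integrate the resulting trig expression in θ, then back-substitute θ = asin(t/2), sin(θ) = t/2, cos(θ) = sqrt(-t**2 + 4)/2 (absorbing any constant into C).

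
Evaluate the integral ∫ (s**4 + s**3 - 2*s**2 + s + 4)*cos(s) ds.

Use integration by parts with u = s**4 + s**3 - 2*s**2 + s + 4, dv = cos(s) ds, so v = sin(s).
Apply parts 4 times (tabular method): alternate signs, differentiate u down to 0, integrate dv up.

s**4*sin(s) + s**3*sin(s) + 4*s**3*cos(s) - 14*s**2*sin(s) + 3*s**2*cos(s) - 5*s*sin(s) - 28*s*cos(s) + 32*sin(s) - 5*cos(s) + C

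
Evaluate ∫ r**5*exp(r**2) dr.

(r**4 - 2*r**2 + 2)*exp(r**2)/2 + C

Let u = r², du = 2r dr; rewrite as (1/2)∫ u^2·exp(1u) du.
Now integrate by parts 2 times.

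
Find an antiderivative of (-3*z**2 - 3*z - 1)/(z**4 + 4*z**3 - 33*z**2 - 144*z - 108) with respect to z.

Factor the denominator: (z - 6)*(z + 1)*(z + 3)*(z + 6).
Partial-fraction decomposition: 91/(180*(z + 6)) - 19/(54*(z + 3)) + 1/(70*(z + 1)) - 127/(756*(z - 6)).
Integrate each term: A/(z−a) contributes A·log|z−a|.

-127*log(z - 6)/756 + log(z + 1)/70 - 19*log(z + 3)/54 + 91*log(z + 6)/180 + C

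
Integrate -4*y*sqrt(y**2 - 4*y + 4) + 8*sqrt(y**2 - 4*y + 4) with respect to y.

-4*(y**2 - 4*y + 4)**(3/2)/3 + C

Let u = y**2 - 4*y + 4, so du = (2*y - 4) dy.
Rewriting, the integral becomes -2·∫ √u du = -2·(2/3)u^(3/2).
Substituting back, u = y**2 - 4*y + 4.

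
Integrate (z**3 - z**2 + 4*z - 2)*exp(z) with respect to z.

Use integration by parts with u = z**3 - z**2 + 4*z - 2, dv = exp(z) dz, so v = exp(z).
Apply parts 3 times (tabular method): alternate signs, differentiate u down to 0, integrate dv up.

(z**3 - 4*z**2 + 12*z - 14)*exp(z) + C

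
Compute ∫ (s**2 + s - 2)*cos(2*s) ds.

s**2*sin(2*s)/2 + s*sin(2*s)/2 + s*cos(2*s)/2 - 5*sin(2*s)/4 + cos(2*s)/4 + C

Use integration by parts with u = s**2 + s - 2, dv = cos(2*s) ds, so v = sin(2*s)/2.
Apply parts 2 times (tabular method): alternate signs, differentiate u down to 0, integrate dv up.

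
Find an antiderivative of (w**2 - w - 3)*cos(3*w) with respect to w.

w**2*sin(3*w)/3 - w*sin(3*w)/3 + 2*w*cos(3*w)/9 - 29*sin(3*w)/27 - cos(3*w)/9 + C

Use integration by parts with u = w**2 - w - 3, dv = cos(3*w) dw, so v = sin(3*w)/3.
Apply parts 2 times (tabular method): alternate signs, differentiate u down to 0, integrate dv up.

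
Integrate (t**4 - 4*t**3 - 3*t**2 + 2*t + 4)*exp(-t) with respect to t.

Use integration by parts with u = t**4 - 4*t**3 - 3*t**2 + 2*t + 4, dv = exp(-t) dt, so v = -exp(-t).
Apply parts 4 times (tabular method): alternate signs, differentiate u down to 0, integrate dv up.

(-t**4 + 3*t**2 + 4*t)*exp(-t) + C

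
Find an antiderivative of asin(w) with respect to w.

Use integration by parts with u = arcsin(w), dv = dw.
Then du = 1/sqrt(-w**2 + 1) dw.

w*asin(w) + sqrt(-w**2 + 1) + C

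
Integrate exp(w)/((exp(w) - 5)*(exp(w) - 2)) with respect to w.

Let u = e^w, du = e^w dw.
The integral becomes ∫ du/((u-5)(u-2)); decompose into partial fractions.

log(exp(w) - 5)/3 - log(exp(w) - 2)/3 + C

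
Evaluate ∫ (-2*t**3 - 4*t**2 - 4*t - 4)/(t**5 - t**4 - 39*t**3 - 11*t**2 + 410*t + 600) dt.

Factor the denominator: (t - 5)**2*(t + 2)*(t + 3)*(t + 4).
Partial-fraction decomposition: 38/(81*(t + 4)) - 13/(32*(t + 3)) + 2/(49*(t + 2)) - 13171/(127008*(t - 5)) - 187/(252*(t - 5)**2).
Integrate each term; A/(t−a) gives A·log|t−a|; A/(t−a)² gives −A/(t−a).

-13171*log(t - 5)/127008 + 2*log(t + 2)/49 - 13*log(t + 3)/32 + 38*log(t + 4)/81 + 187/(252*t - 1260) + C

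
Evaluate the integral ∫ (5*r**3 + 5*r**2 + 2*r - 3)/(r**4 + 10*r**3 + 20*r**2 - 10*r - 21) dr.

Factor the denominator: (r - 1)*(r + 1)*(r + 3)*(r + 7).
Partial-fraction decomposition: 1487/(192*(r + 7)) - 99/(32*(r + 3)) + 5/(24*(r + 1)) + 9/(64*(r - 1)).
Integrate each term: A/(r−a) contributes A·log|r−a|.

9*log(r - 1)/64 + 5*log(r + 1)/24 - 99*log(r + 3)/32 + 1487*log(r + 7)/192 + C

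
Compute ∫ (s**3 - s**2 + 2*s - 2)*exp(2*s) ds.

(4*s**3 - 10*s**2 + 18*s - 17)*exp(2*s)/8 + C

Use integration by parts with u = s**3 - s**2 + 2*s - 2, dv = exp(2*s) ds, so v = exp(2*s)/2.
Apply parts 3 times (tabular method): alternate signs, differentiate u down to 0, integrate dv up.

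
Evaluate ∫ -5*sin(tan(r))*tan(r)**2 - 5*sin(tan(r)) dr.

5*cos(tan(r)) + C

Let u = tan(r), so du = (tan(r)**2 + 1) dr.
Rewriting, the integral becomes -5·∫ sin(u) du = -5·-cos(u).
Substituting back, u = tan(r).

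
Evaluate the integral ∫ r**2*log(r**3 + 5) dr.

Let u = r**3 + 5, so du = (3*r**2) dr.
The integral becomes (1/3)·∫ log(u) du; integrate by parts with u′=log(u), dv′=du.

r**3*log(r**3 + 5)/3 - r**3/3 + 5*log(r**3 + 5)/3 + C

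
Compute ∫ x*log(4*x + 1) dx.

Use integration by parts with u = log(4*x + 1), dv = x dx.
Then du = 4/(4*x + 1) dx and v = x**2/2.

x**2*log(4*x + 1)/2 - x**2/4 + x/8 - log(4*x + 1)/32 + C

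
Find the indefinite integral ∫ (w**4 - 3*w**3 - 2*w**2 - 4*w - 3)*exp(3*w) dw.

(27*w**4 - 117*w**3 + 63*w**2 - 150*w - 31)*exp(3*w)/81 + C

Use integration by parts with u = w**4 - 3*w**3 - 2*w**2 - 4*w - 3, dv = exp(3*w) dw, so v = exp(3*w)/3.
Apply parts 4 times (tabular method): alternate signs, differentiate u down to 0, integrate dv up.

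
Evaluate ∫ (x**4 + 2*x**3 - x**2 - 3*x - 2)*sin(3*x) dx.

-x**4*cos(3*x)/3 + 4*x**3*sin(3*x)/9 - 2*x**3*cos(3*x)/3 + 2*x**2*sin(3*x)/3 + 7*x**2*cos(3*x)/9 - 14*x*sin(3*x)/27 + 13*x*cos(3*x)/9 - 13*sin(3*x)/27 + 40*cos(3*x)/81 + C

Use integration by parts with u = x**4 + 2*x**3 - x**2 - 3*x - 2, dv = sin(3*x) dx, so v = -cos(3*x)/3.
Apply parts 4 times (tabular method): alternate signs, differentiate u down to 0, integrate dv up.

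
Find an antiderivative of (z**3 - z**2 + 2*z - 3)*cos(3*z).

Use integration by parts with u = z**3 - z**2 + 2*z - 3, dv = cos(3*z) dz, so v = sin(3*z)/3.
Apply parts 3 times (tabular method): alternate signs, differentiate u down to 0, integrate dv up.

z**3*sin(3*z)/3 - z**2*sin(3*z)/3 + z**2*cos(3*z)/3 + 4*z*sin(3*z)/9 - 2*z*cos(3*z)/9 - 25*sin(3*z)/27 + 4*cos(3*z)/27 + C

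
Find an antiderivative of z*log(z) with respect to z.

Use integration by parts with u = log(z), dv = z dz.
Then du = 1/z dz and v = z**2/2.

z**2*log(z)/2 - z**2/4 + C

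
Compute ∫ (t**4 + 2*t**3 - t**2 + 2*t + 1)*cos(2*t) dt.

Use integration by parts with u = t**4 + 2*t**3 - t**2 + 2*t + 1, dv = cos(2*t) dt, so v = sin(2*t)/2.
Apply parts 4 times (tabular method): alternate signs, differentiate u down to 0, integrate dv up.

t**4*sin(2*t)/2 + t**3*sin(2*t) + t**3*cos(2*t) - 2*t**2*sin(2*t) + 3*t**2*cos(2*t)/2 - t*sin(2*t)/2 - 2*t*cos(2*t) + 3*sin(2*t)/2 - cos(2*t)/4 + C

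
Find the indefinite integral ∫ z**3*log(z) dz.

z**4*log(z)/4 - z**4/16 + C

Use integration by parts with u = log(z), dv = z**3 dz.
Then du = 1/z dz and v = z**4/4.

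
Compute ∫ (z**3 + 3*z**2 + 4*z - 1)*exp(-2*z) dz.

Use integration by parts with u = z**3 + 3*z**2 + 4*z - 1, dv = exp(-2*z) dz, so v = -exp(-2*z)/2.
Apply parts 3 times (tabular method): alternate signs, differentiate u down to 0, integrate dv up.

(-4*z**3 - 18*z**2 - 34*z - 13)*exp(-2*z)/8 + C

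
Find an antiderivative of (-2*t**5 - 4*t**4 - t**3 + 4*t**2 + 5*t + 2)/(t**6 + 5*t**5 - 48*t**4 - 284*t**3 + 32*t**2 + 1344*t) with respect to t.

Factor the denominator: t*(t - 7)*(t - 2)*(t + 4)**2*(t + 6).
Partial-fraction decomposition: -2675/(624*(t + 6)) + 11751/(3872*(t + 4)) - 189/(88*(t + 4)**2) + 3/(80*(t - 2)) - 43328/(55055*(t - 7)) + 1/(672*t).
Integrate each term; A/(t−a) gives A·log|t−a|; A/(t−a)² gives −A/(t−a).

log(t)/672 - 43328*log(t - 7)/55055 + 3*log(t - 2)/80 + 11751*log(t + 4)/3872 - 2675*log(t + 6)/624 + 189/(88*t + 352) + C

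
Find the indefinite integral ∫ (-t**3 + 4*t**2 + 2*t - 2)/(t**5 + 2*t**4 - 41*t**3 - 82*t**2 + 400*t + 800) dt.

-17*log(t - 5)/630 - log(t - 4)/72 + log(t + 2)/14 - 59*log(t + 4)/72 + 71*log(t + 5)/90 + C

Factor the denominator: (t - 5)*(t - 4)*(t + 2)*(t + 4)*(t + 5).
Partial-fraction decomposition: 71/(90*(t + 5)) - 59/(72*(t + 4)) + 1/(14*(t + 2)) - 1/(72*(t - 4)) - 17/(630*(t - 5)).
Integrate each term: A/(t−a) contributes A·log|t−a|.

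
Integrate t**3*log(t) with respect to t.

t**4*log(t)/4 - t**4/16 + C

Use integration by parts with u = log(t), dv = t**3 dt.
Then du = 1/t dt and v = t**4/4.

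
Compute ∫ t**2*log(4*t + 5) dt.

Use integration by parts with u = log(4*t + 5), dv = t**2 dt.
Then du = 4/(4*t + 5) dt and v = t**3/3.

t**3*log(4*t + 5)/3 - t**3/9 + 5*t**2/24 - 25*t/48 + 125*log(4*t + 5)/192 + C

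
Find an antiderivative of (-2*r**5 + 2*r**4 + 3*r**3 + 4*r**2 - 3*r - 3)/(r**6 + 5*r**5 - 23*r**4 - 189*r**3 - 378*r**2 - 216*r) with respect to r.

Factor the denominator: r*(r - 6)*(r + 1)*(r + 3)**2*(r + 4).
Partial-fraction decomposition: -2441/(120*(r + 4)) + 6035/(324*(r + 3)) - 203/(18*(r + 3)**2) + 5/(84*(r + 1)) - 4063/(11340*(r - 6)) + 1/(72*r).
Integrate each term; A/(r−a) gives A·log|r−a|; A/(r−a)² gives −A/(r−a).

log(r)/72 - 4063*log(r - 6)/11340 + 5*log(r + 1)/84 + 6035*log(r + 3)/324 - 2441*log(r + 4)/120 + 203/(18*r + 54) + C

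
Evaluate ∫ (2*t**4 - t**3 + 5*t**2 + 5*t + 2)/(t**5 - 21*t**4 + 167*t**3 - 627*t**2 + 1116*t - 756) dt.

4741*log(t - 7)/80 - 647*log(t - 6)/9 + 1703*log(t - 3)/144 + 14*log(t - 2)/5 - 197/(12*t - 36) + C

Factor the denominator: (t - 7)*(t - 6)*(t - 3)**2*(t - 2).
Partial-fraction decomposition: 14/(5*(t - 2)) + 1703/(144*(t - 3)) + 197/(12*(t - 3)**2) - 647/(9*(t - 6)) + 4741/(80*(t - 7)).
Integrate each term; A/(t−a) gives A·log|t−a|; A/(t−a)² gives −A/(t−a).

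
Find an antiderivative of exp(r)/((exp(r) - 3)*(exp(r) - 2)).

Let u = e^r, du = e^r dr.
The integral becomes ∫ du/((u-2)(u-3)); decompose into partial fractions.

log(exp(r) - 3) - log(exp(r) - 2) + C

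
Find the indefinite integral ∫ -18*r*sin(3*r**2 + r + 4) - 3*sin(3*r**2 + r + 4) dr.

3*cos(3*r**2 + r + 4) + C

Let u = 3*r**2 + r + 4, so du = (6*r + 1) dr.
Rewriting, the integral becomes -3·∫ sin(u) du = -3·-cos(u).
Substituting back, u = 3*r**2 + r + 4.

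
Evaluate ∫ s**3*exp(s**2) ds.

(s**2 - 1)*exp(s**2)/2 + C

Let u = s², du = 2s ds; rewrite as (1/2)∫ u^1·exp(1u) du.
Now integrate by parts 1 time.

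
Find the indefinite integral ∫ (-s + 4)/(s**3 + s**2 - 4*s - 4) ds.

Factor the denominator: (s - 2)*(s + 1)*(s + 2).
Partial-fraction decomposition: 3/(2*(s + 2)) - 5/(3*(s + 1)) + 1/(6*(s - 2)).
Integrate each term: A/(s−a) contributes A·log|s−a|.

log(s - 2)/6 - 5*log(s + 1)/3 + 3*log(s + 2)/2 + C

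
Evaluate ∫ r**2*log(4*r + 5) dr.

r**3*log(4*r + 5)/3 - r**3/9 + 5*r**2/24 - 25*r/48 + 125*log(4*r + 5)/192 + C

Use integration by parts with u = log(4*r + 5), dv = r**2 dr.
Then du = 4/(4*r + 5) dr and v = r**3/3.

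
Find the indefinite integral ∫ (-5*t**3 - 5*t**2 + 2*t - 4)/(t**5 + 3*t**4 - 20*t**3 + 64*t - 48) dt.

Factor the denominator: (t - 2)**2*(t - 1)*(t + 2)*(t + 6).
Partial-fraction decomposition: 221/(448*(t + 6)) - 1/(16*(t + 2)) - 4/(7*(t - 1)) + 9/(64*(t - 2)) - 15/(8*(t - 2)**2).
Integrate each term; A/(t−a) gives A·log|t−a|; A/(t−a)² gives −A/(t−a).

9*log(t - 2)/64 - 4*log(t - 1)/7 - log(t + 2)/16 + 221*log(t + 6)/448 + 15/(8*t - 16) + C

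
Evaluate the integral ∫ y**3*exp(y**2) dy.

(y**2 - 1)*exp(y**2)/2 + C

Let u = y², du = 2y dy; rewrite as (1/2)∫ u^1·exp(1u) du.
Now integrate by parts 1 time.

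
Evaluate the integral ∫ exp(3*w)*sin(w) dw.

Let I denote the integral. Integrate by parts with u = sin(w), dv = exp(3*w) dw, so v = exp(3*w)/3: I = exp(3*w)*sin(w)/3 − (1/3)·∫ exp(3*w)*cos(w) dw.
Apply parts again with u = cos(w), dv = exp(3*w) dw: ∫ exp(3*w)*cos(w) dw = exp(3*w)*cos(w)/3 + (1/3)·I. Substituting back brings back I: I = exp(3*w)*sin(w)/3 - exp(3*w)*cos(w)/9 − (1/9)·I.
Solving for I: (1 + 1/9)·I equals the remaining terms, so I = (9/10)·(exp(3*w)*sin(w)/3 - exp(3*w)*cos(w)/9).

3*exp(3*w)*sin(w)/10 - exp(3*w)*cos(w)/10 + C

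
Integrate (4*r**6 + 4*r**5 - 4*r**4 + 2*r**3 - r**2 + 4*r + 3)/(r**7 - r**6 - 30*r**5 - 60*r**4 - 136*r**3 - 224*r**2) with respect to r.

Factor the denominator: r**2*(r - 7)*(r + 2)*(r + 4)*(r**2 + 4).
Partial-fraction decomposition: (7507*r - 3578)/(16960*(r**2 + 4)) + 11107/(7040*(r + 4)) - 13/(192*(r + 2)) + 176296/(85701*(r - 7)) - 61/(6272*r) - 3/(224*r**2).
Integrate each term; A/(r−a) gives A·log|r−a|; the (Br+D)/(r²+p²) term gives a log and an atan.

-61*log(r)/6272 + 176296*log(r - 7)/85701 - 13*log(r + 2)/192 + 11107*log(r + 4)/7040 + 7507*log(r**2 + 4)/33920 - 1789*atan(r/2)/16960 + 3/(224*r) + C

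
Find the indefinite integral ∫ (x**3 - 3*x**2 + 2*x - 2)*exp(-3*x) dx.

(-9*x**3 + 18*x**2 - 6*x + 16)*exp(-3*x)/27 + C

Use integration by parts with u = x**3 - 3*x**2 + 2*x - 2, dv = exp(-3*x) dx, so v = -exp(-3*x)/3.
Apply parts 3 times (tabular method): alternate signs, differentiate u down to 0, integrate dv up.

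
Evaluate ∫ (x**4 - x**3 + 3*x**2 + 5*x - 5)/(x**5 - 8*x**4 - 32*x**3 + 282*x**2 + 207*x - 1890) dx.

Factor the denominator: (x - 7)*(x - 6)*(x - 3)*(x + 3)*(x + 5).
Partial-fraction decomposition: 265/(704*(x + 5)) - 23/(216*(x + 3)) + 91/(576*(x - 3)) - 1213/(297*(x - 6)) + 149/(32*(x - 7)).
Integrate each term: A/(x−a) contributes A·log|x−a|.

149*log(x - 7)/32 - 1213*log(x - 6)/297 + 91*log(x - 3)/576 - 23*log(x + 3)/216 + 265*log(x + 5)/704 + C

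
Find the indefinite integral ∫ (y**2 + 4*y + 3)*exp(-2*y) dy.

(-2*y**2 - 10*y - 11)*exp(-2*y)/4 + C

Use integration by parts with u = y**2 + 4*y + 3, dv = exp(-2*y) dy, so v = -exp(-2*y)/2.
Apply parts 2 times (tabular method): alternate signs, differentiate u down to 0, integrate dv up.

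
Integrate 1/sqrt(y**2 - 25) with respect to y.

log(y + sqrt(y**2 - 25)) + C

Substitute y = 5·sec(θ), so dy = 5·sec(θ)*tan(θ) dθ and the radical becomes sqrt(y**2 - 25) = 5·tan(θ) by the Pythagorean identity.
Integrate the resulting trig expression in θ, then back-substitute sec(θ) = y/5, tan(θ) = sqrt(y**2 - 25)/5 (absorbing any constant into C).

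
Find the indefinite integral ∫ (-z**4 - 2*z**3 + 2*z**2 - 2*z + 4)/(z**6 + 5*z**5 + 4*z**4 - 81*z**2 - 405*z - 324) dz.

Factor the denominator: (z - 3)*(z + 1)*(z + 3)*(z + 4)*(z**2 + 9).
Partial-fraction decomposition: -(79*z + 239)/(900*(z**2 + 9)) + 4/(25*(z + 4)) + 1/(216*(z + 3)) - 3/(80*(z + 1)) - 17/(432*(z - 3)).
Integrate each term; A/(z−a) gives A·log|z−a|; the (Bz+D)/(z²+p²) term gives a log and an atan.

-17*log(z - 3)/432 - 3*log(z + 1)/80 + log(z + 3)/216 + 4*log(z + 4)/25 - 79*log(z**2 + 9)/1800 - 239*atan(z/3)/2700 + C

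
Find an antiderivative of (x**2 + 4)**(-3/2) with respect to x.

x/(4*sqrt(x**2 + 4)) + C

Substitute x = 2·tan(θ), so dx = 2·sec(θ)^2 dθ and the radical becomes sqrt(x**2 + 4) = 2·sec(θ) by the Pythagorean identity.
Integrate the resulting trig expression in θ, then back-substitute tan(θ) = x/2, sec(θ) = sqrt(x**2 + 4)/2 (absorbing any constant into C).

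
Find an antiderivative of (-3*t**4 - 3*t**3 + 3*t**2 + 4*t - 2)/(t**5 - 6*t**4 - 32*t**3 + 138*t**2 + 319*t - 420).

Factor the denominator: (t - 7)*(t - 5)*(t - 1)*(t + 3)*(t + 4).
Partial-fraction decomposition: -182/(165*(t + 4)) + 149/(320*(t + 3)) - 1/(480*(t - 1)) + 719/(192*(t - 5)) - 8059/(1320*(t - 7)).
Integrate each term: A/(t−a) contributes A·log|t−a|.

-8059*log(t - 7)/1320 + 719*log(t - 5)/192 - log(t - 1)/480 + 149*log(t + 3)/320 - 182*log(t + 4)/165 + C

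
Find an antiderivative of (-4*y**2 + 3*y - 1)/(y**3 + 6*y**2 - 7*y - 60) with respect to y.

Factor the denominator: (y - 3)*(y + 4)*(y + 5).
Partial-fraction decomposition: -29/(2*(y + 5)) + 11/(y + 4) - 1/(2*(y - 3)).
Integrate each term: A/(y−a) contributes A·log|y−a|.

-log(y - 3)/2 + 11*log(y + 4) - 29*log(y + 5)/2 + C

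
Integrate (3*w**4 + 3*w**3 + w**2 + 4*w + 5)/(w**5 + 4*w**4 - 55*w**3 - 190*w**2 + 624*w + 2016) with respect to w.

4601*log(w - 6)/2340 - 997*log(w - 4)/1232 + 41*log(w + 3)/63 - 581*log(w + 4)/240 + 1550*log(w + 7)/429 + C

Factor the denominator: (w - 6)*(w - 4)*(w + 3)*(w + 4)*(w + 7).
Partial-fraction decomposition: 1550/(429*(w + 7)) - 581/(240*(w + 4)) + 41/(63*(w + 3)) - 997/(1232*(w - 4)) + 4601/(2340*(w - 6)).
Integrate each term: A/(w−a) contributes A·log|w−a|.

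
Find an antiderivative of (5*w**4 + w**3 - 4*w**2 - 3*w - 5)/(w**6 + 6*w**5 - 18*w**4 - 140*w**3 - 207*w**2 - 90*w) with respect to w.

Factor the denominator: w*(w - 5)*(w + 1)**2*(w + 3)*(w + 6).
Partial-fraction decomposition: -6133/(4950*(w + 6)) + 173/(144*(w + 3)) - 97/(450*(w + 1)) - 1/(30*(w + 1)**2) + 313/(1584*(w - 5)) + 1/(18*w).
Integrate each term; A/(w−a) gives A·log|w−a|; A/(w−a)² gives −A/(w−a).

log(w)/18 + 313*log(w - 5)/1584 - 97*log(w + 1)/450 + 173*log(w + 3)/144 - 6133*log(w + 6)/4950 + 1/(30*w + 30) + C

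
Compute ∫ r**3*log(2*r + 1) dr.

r**4*log(2*r + 1)/4 - r**4/16 + r**3/24 - r**2/32 + r/32 - log(2*r + 1)/64 + C

Use integration by parts with u = log(2*r + 1), dv = r**3 dr.
Then du = 2/(2*r + 1) dr and v = r**4/4.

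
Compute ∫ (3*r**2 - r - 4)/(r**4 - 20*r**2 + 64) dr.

Factor the denominator: (r - 4)*(r - 2)*(r + 2)*(r + 4).
Partial-fraction decomposition: -1/(2*(r + 4)) + 5/(24*(r + 2)) - 1/(8*(r - 2)) + 5/(12*(r - 4)).
Integrate each term: A/(r−a) contributes A·log|r−a|.

5*log(r - 4)/12 - log(r - 2)/8 + 5*log(r + 2)/24 - log(r + 4)/2 + C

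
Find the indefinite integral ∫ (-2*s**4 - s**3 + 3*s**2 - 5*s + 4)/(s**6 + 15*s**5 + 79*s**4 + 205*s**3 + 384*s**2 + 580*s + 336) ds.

11*log(s + 1)/180 + 89*log(s + 3)/104 - 94*log(s + 4)/45 + 4273*log(s + 7)/3816 + 18*log(s**2 + 4)/689 + 383*atan(s/2)/6890 + C

Factor the denominator: (s + 1)*(s + 3)*(s + 4)*(s + 7)*(s**2 + 4).
Partial-fraction decomposition: (180*s + 383)/(3445*(s**2 + 4)) + 4273/(3816*(s + 7)) - 94/(45*(s + 4)) + 89/(104*(s + 3)) + 11/(180*(s + 1)).
Integrate each term; A/(s−a) gives A·log|s−a|; the (Bs+D)/(s²+p²) term gives a log and an atan.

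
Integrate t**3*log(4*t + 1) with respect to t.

t**4*log(4*t + 1)/4 - t**4/16 + t**3/48 - t**2/128 + t/256 - log(4*t + 1)/1024 + C

Use integration by parts with u = log(4*t + 1), dv = t**3 dt.
Then du = 4/(4*t + 1) dt and v = t**4/4.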